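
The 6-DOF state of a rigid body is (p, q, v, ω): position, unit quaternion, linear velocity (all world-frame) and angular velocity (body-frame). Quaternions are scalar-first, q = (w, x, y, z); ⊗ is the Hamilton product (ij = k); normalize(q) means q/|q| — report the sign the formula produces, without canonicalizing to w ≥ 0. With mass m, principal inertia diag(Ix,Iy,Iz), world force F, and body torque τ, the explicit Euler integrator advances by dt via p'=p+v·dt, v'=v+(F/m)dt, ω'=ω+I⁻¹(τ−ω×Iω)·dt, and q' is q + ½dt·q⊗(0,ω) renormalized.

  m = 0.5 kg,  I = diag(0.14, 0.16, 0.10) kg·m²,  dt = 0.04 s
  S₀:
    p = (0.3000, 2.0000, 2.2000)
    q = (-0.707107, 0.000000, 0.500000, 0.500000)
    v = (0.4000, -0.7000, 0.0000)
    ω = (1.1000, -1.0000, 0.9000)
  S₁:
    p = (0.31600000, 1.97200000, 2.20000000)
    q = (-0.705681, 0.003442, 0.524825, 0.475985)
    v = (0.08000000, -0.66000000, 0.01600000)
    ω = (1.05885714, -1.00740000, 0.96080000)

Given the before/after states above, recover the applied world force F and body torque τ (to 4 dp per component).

F = (-4.0000, 0.5000, 0.2000)
τ = (-0.0900, 0.0100, 0.1300)

Δv = v₁−v₀ = (-0.32000000, 0.04000000, 0.01600000)
m·(v₁−v₀)/dt = (-4.0000, 0.5000, 0.2000)
Δω = ω₁−ω₀ = (-0.04114286, -0.00740000, 0.06080000)
I·α + gyro = (-0.0900, 0.0100, 0.1300)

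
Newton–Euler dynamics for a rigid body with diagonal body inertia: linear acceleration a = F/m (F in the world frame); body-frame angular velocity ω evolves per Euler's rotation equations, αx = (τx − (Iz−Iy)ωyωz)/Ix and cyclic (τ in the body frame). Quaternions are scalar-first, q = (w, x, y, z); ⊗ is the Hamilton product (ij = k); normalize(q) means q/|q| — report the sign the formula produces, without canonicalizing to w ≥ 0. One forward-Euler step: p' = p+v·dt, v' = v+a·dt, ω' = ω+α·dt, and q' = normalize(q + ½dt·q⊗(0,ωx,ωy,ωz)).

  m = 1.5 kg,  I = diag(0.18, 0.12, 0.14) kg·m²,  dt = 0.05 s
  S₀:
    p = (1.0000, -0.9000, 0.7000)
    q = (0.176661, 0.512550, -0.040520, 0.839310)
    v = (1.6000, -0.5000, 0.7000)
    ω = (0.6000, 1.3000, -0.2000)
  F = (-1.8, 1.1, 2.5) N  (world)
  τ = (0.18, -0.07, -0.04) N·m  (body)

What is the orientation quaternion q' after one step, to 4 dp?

q' = (0.1744, 0.4878, -0.0196, 0.8551)

Hamilton product q⊗(0,ω) = (-0.0869920, -0.9770024, 0.8357553, 0.6552948)
q' = normalize(q + ½dt·q⊗(0,ω)) = (0.1744, 0.4878, -0.0196, 0.8551)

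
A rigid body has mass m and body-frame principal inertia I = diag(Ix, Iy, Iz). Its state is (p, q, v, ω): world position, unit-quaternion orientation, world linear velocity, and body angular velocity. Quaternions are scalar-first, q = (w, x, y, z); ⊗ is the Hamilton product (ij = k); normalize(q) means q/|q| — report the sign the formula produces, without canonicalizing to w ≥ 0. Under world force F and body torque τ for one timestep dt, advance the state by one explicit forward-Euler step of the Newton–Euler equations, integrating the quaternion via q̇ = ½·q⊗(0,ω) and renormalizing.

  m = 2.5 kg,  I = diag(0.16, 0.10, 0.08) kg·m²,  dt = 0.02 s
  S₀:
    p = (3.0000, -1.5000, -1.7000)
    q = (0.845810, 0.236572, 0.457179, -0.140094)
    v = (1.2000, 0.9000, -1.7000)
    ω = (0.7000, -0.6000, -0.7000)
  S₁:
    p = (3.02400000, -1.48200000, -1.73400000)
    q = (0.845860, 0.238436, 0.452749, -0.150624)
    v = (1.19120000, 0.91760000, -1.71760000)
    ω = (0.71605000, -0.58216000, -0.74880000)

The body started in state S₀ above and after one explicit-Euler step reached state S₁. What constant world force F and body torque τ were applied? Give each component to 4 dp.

v₁ − v₀ = (-0.00880000, 0.01760000, -0.01760000)
applied force F = (-1.1000, 2.2000, -2.2000)
ω₁ − ω₀ = (0.01605000, 0.01784000, -0.04880000)
precession coupling = (-0.0084, -0.0392, 0.0252)
I·α + gyro = (0.1200, 0.0500, -0.1700)

F = (-1.1000, 2.2000, -2.2000)
τ = (0.1200, 0.0500, -0.1700)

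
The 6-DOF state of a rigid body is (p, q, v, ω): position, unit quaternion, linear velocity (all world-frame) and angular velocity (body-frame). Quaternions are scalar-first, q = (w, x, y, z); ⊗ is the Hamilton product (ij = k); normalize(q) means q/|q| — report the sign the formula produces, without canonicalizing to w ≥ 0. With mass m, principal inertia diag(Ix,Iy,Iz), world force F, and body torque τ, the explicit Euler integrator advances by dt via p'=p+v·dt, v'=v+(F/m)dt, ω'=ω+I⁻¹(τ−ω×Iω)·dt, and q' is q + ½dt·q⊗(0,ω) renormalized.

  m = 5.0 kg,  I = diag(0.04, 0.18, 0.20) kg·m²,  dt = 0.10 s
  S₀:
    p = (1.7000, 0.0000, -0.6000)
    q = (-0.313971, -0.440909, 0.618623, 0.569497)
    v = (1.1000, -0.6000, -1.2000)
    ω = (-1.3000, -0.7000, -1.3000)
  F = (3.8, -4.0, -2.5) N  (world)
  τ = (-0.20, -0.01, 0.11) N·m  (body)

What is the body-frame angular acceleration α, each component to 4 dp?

α = (-5.4550, 1.4467, -0.0870)

gyro term ω×Iω = (0.0182, -0.2704, 0.1274)
angular accel α = (-5.4550, 1.4467, -0.0870)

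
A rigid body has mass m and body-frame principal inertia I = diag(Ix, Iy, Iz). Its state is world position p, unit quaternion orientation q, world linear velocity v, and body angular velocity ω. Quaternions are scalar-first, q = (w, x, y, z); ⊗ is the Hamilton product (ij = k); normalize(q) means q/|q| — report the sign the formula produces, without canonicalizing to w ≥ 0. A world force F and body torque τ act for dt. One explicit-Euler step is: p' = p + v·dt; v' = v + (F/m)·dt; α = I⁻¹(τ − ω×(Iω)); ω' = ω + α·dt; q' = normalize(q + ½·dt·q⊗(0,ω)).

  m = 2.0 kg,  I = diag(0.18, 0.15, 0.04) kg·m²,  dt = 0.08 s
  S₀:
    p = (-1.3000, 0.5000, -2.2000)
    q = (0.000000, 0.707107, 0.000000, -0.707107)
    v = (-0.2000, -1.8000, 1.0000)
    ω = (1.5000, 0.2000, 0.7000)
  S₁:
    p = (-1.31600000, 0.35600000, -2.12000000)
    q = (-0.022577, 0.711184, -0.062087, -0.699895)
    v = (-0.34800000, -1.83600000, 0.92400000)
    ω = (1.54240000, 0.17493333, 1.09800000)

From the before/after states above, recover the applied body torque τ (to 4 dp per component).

τ = (0.0800, 0.1000, 0.1900)

Δω = ω₁−ω₀ = (0.04240000, -0.02506667, 0.39800000)
gyro term ω₀×Iω₀ = (-0.0154, 0.1470, -0.0090)
applied torque τ = (0.0800, 0.1000, 0.1900)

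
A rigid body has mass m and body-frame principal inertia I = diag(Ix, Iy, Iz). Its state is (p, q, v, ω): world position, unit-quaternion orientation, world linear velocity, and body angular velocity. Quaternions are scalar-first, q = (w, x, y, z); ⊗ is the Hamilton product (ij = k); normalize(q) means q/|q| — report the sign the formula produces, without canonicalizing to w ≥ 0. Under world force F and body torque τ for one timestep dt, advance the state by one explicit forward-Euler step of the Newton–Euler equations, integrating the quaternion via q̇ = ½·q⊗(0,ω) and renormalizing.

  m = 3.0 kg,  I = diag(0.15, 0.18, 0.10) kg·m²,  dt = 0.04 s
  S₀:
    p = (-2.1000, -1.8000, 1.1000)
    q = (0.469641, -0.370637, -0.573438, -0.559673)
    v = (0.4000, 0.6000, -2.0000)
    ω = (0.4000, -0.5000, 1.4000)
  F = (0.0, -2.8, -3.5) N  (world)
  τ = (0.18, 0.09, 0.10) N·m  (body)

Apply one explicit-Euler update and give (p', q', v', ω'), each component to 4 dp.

p' = (-2.0840, -1.7760, 1.0200)
q' = (0.4823, -0.3883, -0.5720, -0.5380)
v' = (0.4000, 0.5627, -2.0467)
ω' = (0.4331, -0.4862, 1.4424)

precession coupling ω×(Iω) = (0.0560, 0.0280, -0.0060)
α = I⁻¹(τ − ω×Iω) = (0.8267, 0.3444, 1.0600)
ω' = ω + α·dt = (0.4331, -0.4862, 1.4424)
Hamilton product q⊗(0,ω) = (0.6450780, -0.8947933, 0.0602021, 1.0721911)
updated quaternion q' = (0.4823, -0.3883, -0.5720, -0.5380)
p + v·dt = (-2.0840, -1.7760, 1.0200)
v' = v + a·dt = (0.4000, 0.5627, -2.0467)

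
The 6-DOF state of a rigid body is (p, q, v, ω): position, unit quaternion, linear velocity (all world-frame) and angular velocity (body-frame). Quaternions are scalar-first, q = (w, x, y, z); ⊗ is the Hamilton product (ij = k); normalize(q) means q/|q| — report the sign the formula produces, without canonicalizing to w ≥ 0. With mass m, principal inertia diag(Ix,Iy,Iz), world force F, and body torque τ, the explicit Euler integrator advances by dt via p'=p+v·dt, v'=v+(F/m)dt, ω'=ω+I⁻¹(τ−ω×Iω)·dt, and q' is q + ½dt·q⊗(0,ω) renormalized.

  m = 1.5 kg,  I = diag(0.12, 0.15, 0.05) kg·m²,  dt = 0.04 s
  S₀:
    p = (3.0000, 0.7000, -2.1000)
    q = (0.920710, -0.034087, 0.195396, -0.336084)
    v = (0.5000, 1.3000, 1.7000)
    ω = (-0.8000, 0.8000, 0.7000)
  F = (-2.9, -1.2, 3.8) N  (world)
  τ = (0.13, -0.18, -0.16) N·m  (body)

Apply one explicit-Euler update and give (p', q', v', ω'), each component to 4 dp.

p' = (3.0200, 0.7520, -2.0320)
q' = (0.9214, -0.0407, 0.2159, -0.3205)
v' = (0.4227, 1.2680, 1.8013)
ω' = (-0.7380, 0.7625, 0.5874)

precession coupling ω×(Iω) = (-0.0560, -0.0392, -0.0192)
angular accel α = (1.5500, -0.9387, -2.8160)
ω + α·dt = (-0.7380, 0.7625, 0.5874)
q⊗(0,ω) = (0.0516724, -0.3309236, 1.0292961, 0.7735442)
q' = normalize(q + ½dt·q⊗(0,ω)) = (0.9214, -0.0407, 0.2159, -0.3205)
p' = p + v·dt = (3.0200, 0.7520, -2.0320)
v + (F/m)dt = (0.4227, 1.2680, 1.8013)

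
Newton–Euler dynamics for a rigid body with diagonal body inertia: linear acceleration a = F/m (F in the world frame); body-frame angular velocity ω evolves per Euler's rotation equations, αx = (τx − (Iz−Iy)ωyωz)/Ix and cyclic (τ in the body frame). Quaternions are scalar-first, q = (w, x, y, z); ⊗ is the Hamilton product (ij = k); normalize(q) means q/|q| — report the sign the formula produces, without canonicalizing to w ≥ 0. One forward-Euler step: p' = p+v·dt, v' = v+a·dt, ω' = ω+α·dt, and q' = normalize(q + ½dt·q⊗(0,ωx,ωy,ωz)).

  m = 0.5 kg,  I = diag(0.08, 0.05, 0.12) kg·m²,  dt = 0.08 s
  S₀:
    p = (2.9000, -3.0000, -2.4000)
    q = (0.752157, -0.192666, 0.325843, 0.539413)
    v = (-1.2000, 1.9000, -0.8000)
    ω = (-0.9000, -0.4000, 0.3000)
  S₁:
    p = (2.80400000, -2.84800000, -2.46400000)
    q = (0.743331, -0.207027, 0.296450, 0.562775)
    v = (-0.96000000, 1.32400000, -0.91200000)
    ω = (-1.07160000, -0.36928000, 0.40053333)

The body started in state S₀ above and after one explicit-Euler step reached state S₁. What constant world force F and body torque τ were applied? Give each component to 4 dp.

F = (1.5000, -3.6000, -0.7000)
τ = (-0.1800, 0.0300, 0.1400)

Δv = v₁−v₀ = (0.24000000, -0.57600000, -0.11200000)
applied force F = (1.5000, -3.6000, -0.7000)
rate change Δω = (-0.17160000, 0.03072000, 0.10053333)
ω₀×(Iω₀) = (-0.0084, 0.0108, -0.0108)
applied torque τ = (-0.1800, 0.0300, 0.1400)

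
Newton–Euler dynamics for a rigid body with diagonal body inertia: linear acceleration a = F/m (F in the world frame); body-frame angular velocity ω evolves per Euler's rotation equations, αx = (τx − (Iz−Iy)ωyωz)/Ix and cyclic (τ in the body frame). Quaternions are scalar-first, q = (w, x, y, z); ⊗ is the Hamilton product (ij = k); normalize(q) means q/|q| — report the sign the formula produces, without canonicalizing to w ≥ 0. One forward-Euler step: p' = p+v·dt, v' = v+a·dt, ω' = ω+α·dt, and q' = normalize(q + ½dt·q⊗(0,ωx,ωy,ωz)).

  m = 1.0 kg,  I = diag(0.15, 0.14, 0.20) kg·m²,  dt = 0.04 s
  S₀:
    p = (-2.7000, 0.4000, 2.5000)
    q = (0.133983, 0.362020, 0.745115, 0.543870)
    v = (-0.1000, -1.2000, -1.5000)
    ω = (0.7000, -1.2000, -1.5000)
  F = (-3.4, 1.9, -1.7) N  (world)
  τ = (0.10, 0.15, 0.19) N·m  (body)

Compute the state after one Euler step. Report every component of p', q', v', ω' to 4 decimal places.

p' = (-2.7040, 0.3520, 2.4400)
q' = (0.1630, 0.3543, 0.7597, 0.5203)
v' = (-0.2360, -1.1240, -1.5680)
ω' = (0.6979, -1.1721, -1.4637)

p + v·dt = (-2.7040, 0.3520, 2.4400)
new velocity v' = (-0.2360, -1.1240, -1.5680)
precession coupling ω×(Iω) = (0.1080, 0.0525, 0.0084)
α = I⁻¹(τ − ω×Iω) = (-0.0533, 0.6964, 0.9080)
ω + α·dt = (0.6979, -1.1721, -1.4637)
2q̇ = q⊗(0,ω) = (1.4565290, -0.3712404, 0.7629594, -1.1569790)
q + ½dt·q⊗(0,ω), renormalized = (0.1630, 0.3543, 0.7597, 0.5203)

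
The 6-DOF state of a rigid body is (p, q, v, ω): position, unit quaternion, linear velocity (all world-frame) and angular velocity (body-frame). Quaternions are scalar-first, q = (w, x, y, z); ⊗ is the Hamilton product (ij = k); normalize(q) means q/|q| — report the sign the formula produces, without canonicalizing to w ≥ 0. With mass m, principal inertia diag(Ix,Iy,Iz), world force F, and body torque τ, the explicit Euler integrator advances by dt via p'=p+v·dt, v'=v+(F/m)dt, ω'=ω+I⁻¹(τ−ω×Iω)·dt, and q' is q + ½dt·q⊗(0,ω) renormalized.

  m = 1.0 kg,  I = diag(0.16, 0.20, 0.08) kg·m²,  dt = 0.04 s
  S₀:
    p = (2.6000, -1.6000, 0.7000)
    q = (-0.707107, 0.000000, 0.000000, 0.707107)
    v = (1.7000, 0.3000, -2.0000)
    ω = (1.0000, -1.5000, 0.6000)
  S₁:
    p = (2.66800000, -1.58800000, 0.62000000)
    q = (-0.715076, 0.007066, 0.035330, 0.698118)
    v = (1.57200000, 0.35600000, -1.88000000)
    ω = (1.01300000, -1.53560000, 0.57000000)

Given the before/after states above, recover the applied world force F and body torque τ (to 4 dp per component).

F = (-3.2000, 1.4000, 3.0000)
τ = (0.1600, -0.1300, -0.1200)

velocity change Δv = (-0.12800000, 0.05600000, 0.12000000)
m·(v₁−v₀)/dt = (-3.2000, 1.4000, 3.0000)
Δω = ω₁−ω₀ = (0.01300000, -0.03560000, -0.03000000)
τ = I·(Δω/dt) + ω₀×(Iω₀) = (0.1600, -0.1300, -0.1200)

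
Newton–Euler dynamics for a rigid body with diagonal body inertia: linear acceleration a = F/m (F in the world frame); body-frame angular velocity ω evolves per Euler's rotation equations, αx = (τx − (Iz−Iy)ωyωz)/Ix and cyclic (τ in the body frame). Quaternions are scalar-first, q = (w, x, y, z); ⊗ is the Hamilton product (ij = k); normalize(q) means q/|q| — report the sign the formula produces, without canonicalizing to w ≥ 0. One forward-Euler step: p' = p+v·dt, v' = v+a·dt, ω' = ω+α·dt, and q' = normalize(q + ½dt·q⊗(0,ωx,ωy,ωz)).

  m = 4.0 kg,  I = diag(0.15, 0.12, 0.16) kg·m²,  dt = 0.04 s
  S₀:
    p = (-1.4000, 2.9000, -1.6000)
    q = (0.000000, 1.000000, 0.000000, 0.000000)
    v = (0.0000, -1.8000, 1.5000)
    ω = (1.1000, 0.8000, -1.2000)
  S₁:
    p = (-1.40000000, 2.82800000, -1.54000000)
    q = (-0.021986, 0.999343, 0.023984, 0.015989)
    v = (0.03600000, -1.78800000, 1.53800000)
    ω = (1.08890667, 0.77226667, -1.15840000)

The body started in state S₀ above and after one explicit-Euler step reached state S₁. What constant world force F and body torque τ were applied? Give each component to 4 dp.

ω₁ − ω₀ = (-0.01109333, -0.02773333, 0.04160000)
precession coupling = (-0.0384, 0.0132, -0.0264)
applied torque τ = (-0.0800, -0.0700, 0.1400)
Δv = v₁−v₀ = (0.03600000, 0.01200000, 0.03800000)
F = m·Δv/dt = (3.6000, 1.2000, 3.8000)

F = (3.6000, 1.2000, 3.8000)
τ = (-0.0800, -0.0700, 0.1400)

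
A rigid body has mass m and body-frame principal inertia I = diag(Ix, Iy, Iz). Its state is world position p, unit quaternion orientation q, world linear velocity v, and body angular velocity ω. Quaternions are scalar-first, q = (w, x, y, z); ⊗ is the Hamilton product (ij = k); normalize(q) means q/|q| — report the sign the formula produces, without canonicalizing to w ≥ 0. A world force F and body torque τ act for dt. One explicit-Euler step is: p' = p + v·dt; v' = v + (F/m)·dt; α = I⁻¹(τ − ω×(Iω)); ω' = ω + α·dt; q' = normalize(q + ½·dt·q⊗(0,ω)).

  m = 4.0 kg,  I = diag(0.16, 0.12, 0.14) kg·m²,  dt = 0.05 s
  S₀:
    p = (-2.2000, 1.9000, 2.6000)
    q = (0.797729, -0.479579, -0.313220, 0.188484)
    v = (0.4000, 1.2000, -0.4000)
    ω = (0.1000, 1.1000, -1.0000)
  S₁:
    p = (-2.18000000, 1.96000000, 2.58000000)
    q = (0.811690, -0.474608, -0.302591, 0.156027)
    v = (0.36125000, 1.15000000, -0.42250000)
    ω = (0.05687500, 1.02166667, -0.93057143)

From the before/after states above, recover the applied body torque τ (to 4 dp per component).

ω₁ − ω₀ = (-0.04312500, -0.07833333, 0.06942857)
gyro term ω₀×Iω₀ = (-0.0220, -0.0020, -0.0044)
τ = I·(Δω/dt) + ω₀×(Iω₀) = (-0.1600, -0.1900, 0.1900)

τ = (-0.1600, -0.1900, 0.1900)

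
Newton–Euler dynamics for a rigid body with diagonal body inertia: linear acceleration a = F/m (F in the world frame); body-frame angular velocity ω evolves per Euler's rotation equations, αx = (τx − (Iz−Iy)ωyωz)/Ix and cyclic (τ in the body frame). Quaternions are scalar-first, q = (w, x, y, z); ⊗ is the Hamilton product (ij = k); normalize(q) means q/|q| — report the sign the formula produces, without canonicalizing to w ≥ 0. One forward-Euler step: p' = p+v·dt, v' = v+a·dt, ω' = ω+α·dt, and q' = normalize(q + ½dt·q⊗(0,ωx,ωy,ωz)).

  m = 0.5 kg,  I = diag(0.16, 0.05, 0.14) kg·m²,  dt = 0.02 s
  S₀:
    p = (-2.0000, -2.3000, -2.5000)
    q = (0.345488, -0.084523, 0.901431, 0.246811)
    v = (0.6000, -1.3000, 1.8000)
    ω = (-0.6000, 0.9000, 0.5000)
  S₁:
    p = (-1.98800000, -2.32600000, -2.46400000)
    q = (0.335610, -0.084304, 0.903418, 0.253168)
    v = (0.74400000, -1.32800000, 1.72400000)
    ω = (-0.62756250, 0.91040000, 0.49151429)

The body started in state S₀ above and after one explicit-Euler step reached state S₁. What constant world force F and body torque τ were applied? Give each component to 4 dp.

velocity change Δv = (0.14400000, -0.02800000, -0.07600000)
F = m·Δv/dt = (3.6000, -0.7000, -1.9000)
rate change Δω = (-0.02756250, 0.01040000, -0.00848571)
gyro term ω₀×Iω₀ = (0.0405, -0.0060, 0.0594)
τ = I·(Δω/dt) + ω₀×(Iω₀) = (-0.1800, 0.0200, 0.0000)

F = (3.6000, -0.7000, -1.9000)
τ = (-0.1800, 0.0200, 0.0000)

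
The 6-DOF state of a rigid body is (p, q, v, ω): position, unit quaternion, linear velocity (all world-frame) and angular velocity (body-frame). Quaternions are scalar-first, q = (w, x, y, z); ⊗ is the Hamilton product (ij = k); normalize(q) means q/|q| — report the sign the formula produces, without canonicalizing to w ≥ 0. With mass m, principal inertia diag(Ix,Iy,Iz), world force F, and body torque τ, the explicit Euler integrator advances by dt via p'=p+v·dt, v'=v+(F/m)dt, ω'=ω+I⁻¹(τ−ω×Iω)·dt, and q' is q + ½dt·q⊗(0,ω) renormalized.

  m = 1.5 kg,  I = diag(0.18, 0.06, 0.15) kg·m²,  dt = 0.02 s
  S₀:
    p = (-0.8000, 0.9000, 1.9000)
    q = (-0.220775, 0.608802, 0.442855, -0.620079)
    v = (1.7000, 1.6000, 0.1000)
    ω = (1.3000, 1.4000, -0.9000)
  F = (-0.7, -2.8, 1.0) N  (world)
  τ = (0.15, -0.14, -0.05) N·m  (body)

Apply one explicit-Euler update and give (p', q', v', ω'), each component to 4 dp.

p' = (-0.7660, 0.9320, 1.9020)
q' = (-0.2404, 0.6105, 0.4371, -0.6152)
v' = (1.6907, 1.5627, 0.1133)
ω' = (1.3293, 1.3650, -0.8775)

new position p' = (-0.7660, 0.9320, 1.9020)
v + (F/m)dt = (1.6907, 1.5627, 0.1133)
gyro term ω×Iω = (-0.1134, -0.0351, -0.2184)
(τ − ω×Iω)/I = (1.4633, -1.7483, 1.1227)
ω' = ω + α·dt = (1.3293, 1.3650, -0.8775)
q⊗(0,ω) = (-1.9695107, 0.1825336, -0.5672659, 0.4753088)
q' = normalize(q + ½dt·q⊗(0,ω)) = (-0.2404, 0.6105, 0.4371, -0.6152)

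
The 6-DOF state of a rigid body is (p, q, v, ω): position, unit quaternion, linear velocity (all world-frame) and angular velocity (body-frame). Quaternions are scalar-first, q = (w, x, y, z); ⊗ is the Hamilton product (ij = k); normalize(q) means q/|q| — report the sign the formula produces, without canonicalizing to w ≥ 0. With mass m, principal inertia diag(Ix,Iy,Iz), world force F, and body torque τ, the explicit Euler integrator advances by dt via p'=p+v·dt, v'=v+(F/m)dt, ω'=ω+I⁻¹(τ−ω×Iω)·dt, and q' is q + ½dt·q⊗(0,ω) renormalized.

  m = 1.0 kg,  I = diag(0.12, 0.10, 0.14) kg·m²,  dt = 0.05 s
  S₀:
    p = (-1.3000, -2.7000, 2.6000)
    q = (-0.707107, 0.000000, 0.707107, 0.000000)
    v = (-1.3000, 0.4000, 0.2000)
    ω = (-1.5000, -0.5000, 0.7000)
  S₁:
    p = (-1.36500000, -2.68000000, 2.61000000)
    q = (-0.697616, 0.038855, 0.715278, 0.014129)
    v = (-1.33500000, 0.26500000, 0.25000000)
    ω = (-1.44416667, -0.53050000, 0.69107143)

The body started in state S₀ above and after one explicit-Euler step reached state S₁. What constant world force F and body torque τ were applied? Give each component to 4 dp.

F = (-0.7000, -2.7000, 1.0000)
τ = (0.1200, -0.0400, -0.0400)

velocity change Δv = (-0.03500000, -0.13500000, 0.05000000)
F = m·Δv/dt = (-0.7000, -2.7000, 1.0000)
ω₁ − ω₀ = (0.05583333, -0.03050000, -0.00892857)
precession coupling = (-0.0140, 0.0210, -0.0150)
applied torque τ = (0.1200, -0.0400, -0.0400)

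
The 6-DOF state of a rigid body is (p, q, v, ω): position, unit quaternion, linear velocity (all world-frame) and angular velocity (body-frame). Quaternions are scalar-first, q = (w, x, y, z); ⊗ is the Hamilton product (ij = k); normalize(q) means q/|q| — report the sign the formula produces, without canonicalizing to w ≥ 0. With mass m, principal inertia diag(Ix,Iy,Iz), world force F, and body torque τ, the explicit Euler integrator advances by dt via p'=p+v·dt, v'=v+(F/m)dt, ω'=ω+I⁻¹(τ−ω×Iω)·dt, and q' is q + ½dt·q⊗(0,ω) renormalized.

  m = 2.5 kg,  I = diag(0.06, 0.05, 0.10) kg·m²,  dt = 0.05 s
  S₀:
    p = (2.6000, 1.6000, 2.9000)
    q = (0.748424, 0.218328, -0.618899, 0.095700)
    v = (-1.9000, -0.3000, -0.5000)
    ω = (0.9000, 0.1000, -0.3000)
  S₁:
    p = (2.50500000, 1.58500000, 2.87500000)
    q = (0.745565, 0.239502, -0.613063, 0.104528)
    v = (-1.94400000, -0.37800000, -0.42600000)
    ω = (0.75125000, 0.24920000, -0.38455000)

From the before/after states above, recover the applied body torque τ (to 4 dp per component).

τ = (-0.1800, 0.1600, -0.1700)

rate change Δω = (-0.14875000, 0.14920000, -0.08455000)
gyro term ω₀×Iω₀ = (-0.0015, 0.0108, -0.0009)
applied torque τ = (-0.1800, 0.1600, -0.1700)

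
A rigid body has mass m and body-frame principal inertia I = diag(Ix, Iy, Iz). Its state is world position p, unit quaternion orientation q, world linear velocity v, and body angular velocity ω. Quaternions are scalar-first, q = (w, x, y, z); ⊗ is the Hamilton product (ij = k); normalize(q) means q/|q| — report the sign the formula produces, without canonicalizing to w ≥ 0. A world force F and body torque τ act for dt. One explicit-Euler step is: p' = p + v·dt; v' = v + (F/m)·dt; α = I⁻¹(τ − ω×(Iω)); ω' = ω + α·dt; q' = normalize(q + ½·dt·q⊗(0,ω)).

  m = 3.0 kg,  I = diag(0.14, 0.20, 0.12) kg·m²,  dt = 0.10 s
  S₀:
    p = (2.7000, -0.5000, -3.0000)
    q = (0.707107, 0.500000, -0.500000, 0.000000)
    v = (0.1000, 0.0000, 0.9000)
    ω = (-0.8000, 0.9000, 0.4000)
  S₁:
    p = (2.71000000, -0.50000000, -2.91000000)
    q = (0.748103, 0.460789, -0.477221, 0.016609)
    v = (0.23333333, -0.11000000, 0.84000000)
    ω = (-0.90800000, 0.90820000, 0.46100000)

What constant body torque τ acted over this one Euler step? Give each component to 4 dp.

ω₁ − ω₀ = (-0.10800000, 0.00820000, 0.06100000)
I·α + gyro = (-0.1800, 0.0100, 0.0300)

τ = (-0.1800, 0.0100, 0.0300)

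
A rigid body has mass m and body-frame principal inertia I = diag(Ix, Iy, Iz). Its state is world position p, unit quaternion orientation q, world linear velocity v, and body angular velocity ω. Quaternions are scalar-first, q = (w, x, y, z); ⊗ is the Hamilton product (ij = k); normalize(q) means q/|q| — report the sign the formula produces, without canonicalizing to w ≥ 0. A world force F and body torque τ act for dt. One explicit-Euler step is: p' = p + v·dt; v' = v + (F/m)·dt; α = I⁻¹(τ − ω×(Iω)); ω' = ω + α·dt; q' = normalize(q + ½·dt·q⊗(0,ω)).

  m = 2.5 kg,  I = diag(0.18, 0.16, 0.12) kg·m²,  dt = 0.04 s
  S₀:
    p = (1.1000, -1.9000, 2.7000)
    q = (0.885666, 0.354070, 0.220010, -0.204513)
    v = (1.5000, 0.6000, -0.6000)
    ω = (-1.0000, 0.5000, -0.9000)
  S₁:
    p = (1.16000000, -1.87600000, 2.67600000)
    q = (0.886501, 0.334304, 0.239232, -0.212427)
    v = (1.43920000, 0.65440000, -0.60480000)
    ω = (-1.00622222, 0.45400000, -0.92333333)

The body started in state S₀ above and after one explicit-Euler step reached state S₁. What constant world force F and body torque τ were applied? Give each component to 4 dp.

F = (-3.8000, 3.4000, -0.3000)
τ = (-0.0100, -0.1300, -0.0600)

Δv = v₁−v₀ = (-0.06080000, 0.05440000, -0.00480000)
applied force F = (-3.8000, 3.4000, -0.3000)
rate change Δω = (-0.00622222, -0.04600000, -0.02333333)
ω₀×(Iω₀) = (0.0180, 0.0540, 0.0100)
τ = I·(Δω/dt) + ω₀×(Iω₀) = (-0.0100, -0.1300, -0.0600)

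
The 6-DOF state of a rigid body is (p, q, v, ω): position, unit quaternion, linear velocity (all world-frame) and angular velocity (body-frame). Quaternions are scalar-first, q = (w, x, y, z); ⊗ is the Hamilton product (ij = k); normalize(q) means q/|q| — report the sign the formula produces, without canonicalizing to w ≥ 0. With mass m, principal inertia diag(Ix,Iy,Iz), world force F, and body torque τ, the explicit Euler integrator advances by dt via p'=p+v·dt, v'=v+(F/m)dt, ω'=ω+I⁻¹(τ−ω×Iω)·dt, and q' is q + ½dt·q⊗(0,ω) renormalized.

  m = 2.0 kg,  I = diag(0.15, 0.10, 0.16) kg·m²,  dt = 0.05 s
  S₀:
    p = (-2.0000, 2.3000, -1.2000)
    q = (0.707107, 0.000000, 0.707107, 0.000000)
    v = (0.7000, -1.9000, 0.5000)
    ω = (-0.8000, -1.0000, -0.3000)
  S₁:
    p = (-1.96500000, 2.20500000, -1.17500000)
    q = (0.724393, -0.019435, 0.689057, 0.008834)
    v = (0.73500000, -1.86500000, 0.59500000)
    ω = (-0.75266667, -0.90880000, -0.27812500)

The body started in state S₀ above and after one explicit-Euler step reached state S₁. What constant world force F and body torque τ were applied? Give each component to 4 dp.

F = (1.4000, 1.4000, 3.8000)
τ = (0.1600, 0.1800, 0.0300)

ω₁ − ω₀ = (0.04733333, 0.09120000, 0.02187500)
ω₀×(Iω₀) = (0.0180, -0.0024, -0.0400)
I·α + gyro = (0.1600, 0.1800, 0.0300)
velocity change Δv = (0.03500000, 0.03500000, 0.09500000)
applied force F = (1.4000, 1.4000, 3.8000)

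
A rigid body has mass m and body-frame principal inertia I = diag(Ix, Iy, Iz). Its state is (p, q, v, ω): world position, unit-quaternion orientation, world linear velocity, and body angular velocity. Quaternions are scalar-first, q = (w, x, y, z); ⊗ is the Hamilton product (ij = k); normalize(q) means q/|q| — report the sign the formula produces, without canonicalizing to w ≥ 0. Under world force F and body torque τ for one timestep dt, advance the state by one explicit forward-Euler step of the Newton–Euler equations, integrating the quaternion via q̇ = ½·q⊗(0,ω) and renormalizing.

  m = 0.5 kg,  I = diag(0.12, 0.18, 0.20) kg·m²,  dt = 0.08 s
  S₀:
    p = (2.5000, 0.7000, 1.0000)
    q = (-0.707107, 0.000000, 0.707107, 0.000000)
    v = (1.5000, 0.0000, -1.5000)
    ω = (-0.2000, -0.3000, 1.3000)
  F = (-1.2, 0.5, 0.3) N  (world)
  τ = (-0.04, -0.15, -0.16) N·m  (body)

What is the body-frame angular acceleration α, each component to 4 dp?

α = (-0.2683, -0.9489, -0.8180)

precession coupling ω×(Iω) = (-0.0078, 0.0208, 0.0036)
(τ − ω×Iω)/I = (-0.2683, -0.9489, -0.8180)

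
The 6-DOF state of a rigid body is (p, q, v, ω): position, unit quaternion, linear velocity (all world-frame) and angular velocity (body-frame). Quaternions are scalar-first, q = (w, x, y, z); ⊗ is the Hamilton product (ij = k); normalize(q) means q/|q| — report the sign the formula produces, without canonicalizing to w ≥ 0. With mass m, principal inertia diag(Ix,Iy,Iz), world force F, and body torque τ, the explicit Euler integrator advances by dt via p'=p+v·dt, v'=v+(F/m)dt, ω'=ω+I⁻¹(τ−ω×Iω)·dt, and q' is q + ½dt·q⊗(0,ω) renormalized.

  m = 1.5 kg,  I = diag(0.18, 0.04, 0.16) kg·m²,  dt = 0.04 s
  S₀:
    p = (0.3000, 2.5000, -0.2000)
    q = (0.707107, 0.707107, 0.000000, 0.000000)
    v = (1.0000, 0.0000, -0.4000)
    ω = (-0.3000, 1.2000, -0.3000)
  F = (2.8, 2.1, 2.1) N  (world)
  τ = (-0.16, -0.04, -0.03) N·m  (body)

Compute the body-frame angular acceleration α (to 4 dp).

precession coupling ω×(Iω) = (-0.0432, 0.0018, 0.0504)
angular accel α = (-0.6489, -1.0450, -0.5025)

α = (-0.6489, -1.0450, -0.5025)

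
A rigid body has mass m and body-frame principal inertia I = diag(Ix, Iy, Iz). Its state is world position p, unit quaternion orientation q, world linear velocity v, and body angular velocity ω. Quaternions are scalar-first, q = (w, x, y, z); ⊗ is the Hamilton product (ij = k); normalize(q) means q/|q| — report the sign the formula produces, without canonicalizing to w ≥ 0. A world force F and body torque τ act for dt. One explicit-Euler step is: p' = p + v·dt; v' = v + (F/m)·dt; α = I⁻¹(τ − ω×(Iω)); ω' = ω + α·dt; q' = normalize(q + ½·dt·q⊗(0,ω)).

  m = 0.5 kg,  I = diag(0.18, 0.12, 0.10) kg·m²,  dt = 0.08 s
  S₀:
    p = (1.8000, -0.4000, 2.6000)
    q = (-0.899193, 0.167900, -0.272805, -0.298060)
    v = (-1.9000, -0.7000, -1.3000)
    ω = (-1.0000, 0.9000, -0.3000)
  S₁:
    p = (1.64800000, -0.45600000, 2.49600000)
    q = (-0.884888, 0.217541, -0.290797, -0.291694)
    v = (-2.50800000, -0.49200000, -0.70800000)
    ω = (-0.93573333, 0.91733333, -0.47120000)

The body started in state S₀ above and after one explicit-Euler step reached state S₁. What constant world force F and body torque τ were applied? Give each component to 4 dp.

F = (-3.8000, 1.3000, 3.7000)
τ = (0.1500, 0.0500, -0.1600)

v₁ − v₀ = (-0.60800000, 0.20800000, 0.59200000)
applied force F = (-3.8000, 1.3000, 3.7000)
Δω = ω₁−ω₀ = (0.06426667, 0.01733333, -0.17120000)
precession coupling = (0.0054, 0.0240, 0.0540)
I·α + gyro = (0.1500, 0.0500, -0.1600)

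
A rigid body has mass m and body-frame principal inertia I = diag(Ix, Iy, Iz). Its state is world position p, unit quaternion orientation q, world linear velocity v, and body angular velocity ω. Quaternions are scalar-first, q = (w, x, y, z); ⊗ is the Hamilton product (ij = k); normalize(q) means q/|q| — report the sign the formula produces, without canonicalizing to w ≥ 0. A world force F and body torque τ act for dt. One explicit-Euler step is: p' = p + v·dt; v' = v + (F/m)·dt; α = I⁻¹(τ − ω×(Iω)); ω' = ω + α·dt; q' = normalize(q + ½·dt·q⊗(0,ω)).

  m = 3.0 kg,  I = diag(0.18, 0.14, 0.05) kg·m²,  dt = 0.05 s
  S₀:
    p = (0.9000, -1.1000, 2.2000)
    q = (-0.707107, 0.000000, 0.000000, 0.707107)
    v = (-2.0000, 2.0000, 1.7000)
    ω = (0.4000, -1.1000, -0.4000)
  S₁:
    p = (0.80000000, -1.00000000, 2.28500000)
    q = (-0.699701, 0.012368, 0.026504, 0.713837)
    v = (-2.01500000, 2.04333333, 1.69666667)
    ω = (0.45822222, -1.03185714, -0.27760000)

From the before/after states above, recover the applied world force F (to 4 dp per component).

velocity change Δv = (-0.01500000, 0.04333333, -0.00333333)
F = m·Δv/dt = (-0.9000, 2.6000, -0.2000)

F = (-0.9000, 2.6000, -0.2000)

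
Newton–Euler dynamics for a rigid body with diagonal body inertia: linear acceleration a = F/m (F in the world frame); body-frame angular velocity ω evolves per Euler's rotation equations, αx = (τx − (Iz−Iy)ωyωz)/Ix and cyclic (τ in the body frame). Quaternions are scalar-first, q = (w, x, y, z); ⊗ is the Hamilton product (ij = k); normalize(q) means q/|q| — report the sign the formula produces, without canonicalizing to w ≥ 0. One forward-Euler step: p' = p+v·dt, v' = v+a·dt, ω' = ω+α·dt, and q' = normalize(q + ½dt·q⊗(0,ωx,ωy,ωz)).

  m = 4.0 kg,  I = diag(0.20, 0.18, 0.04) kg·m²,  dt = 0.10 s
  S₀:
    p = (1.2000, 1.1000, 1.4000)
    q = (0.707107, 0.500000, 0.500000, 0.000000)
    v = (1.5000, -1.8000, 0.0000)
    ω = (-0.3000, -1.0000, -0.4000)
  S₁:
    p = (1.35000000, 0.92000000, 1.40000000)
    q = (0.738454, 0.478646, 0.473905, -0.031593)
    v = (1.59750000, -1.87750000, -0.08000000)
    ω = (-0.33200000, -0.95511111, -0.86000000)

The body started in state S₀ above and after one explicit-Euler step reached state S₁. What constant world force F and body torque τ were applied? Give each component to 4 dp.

Δv = v₁−v₀ = (0.09750000, -0.07750000, -0.08000000)
F = m·Δv/dt = (3.9000, -3.1000, -3.2000)
Δω = ω₁−ω₀ = (-0.03200000, 0.04488889, -0.46000000)
τ = I·(Δω/dt) + ω₀×(Iω₀) = (-0.1200, 0.1000, -0.1900)

F = (3.9000, -3.1000, -3.2000)
τ = (-0.1200, 0.1000, -0.1900)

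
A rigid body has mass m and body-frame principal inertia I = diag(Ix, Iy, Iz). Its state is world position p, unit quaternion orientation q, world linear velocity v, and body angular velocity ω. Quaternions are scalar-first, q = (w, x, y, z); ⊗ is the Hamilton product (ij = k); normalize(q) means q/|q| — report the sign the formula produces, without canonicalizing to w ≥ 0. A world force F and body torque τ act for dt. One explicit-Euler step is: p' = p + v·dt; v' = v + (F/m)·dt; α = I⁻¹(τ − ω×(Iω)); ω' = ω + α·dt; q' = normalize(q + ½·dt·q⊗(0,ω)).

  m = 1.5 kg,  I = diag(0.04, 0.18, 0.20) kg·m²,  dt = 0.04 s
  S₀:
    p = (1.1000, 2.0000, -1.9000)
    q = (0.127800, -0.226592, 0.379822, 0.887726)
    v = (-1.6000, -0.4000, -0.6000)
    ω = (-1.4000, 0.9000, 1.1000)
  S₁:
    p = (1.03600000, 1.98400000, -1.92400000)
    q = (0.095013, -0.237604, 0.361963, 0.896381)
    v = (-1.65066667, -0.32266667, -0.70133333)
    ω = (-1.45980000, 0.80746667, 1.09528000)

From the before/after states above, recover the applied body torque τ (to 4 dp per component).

ω₁ − ω₀ = (-0.05980000, -0.09253333, -0.00472000)
ω₀×(Iω₀) = (0.0198, 0.2464, -0.1764)
applied torque τ = (-0.0400, -0.1700, -0.2000)

τ = (-0.0400, -0.1700, -0.2000)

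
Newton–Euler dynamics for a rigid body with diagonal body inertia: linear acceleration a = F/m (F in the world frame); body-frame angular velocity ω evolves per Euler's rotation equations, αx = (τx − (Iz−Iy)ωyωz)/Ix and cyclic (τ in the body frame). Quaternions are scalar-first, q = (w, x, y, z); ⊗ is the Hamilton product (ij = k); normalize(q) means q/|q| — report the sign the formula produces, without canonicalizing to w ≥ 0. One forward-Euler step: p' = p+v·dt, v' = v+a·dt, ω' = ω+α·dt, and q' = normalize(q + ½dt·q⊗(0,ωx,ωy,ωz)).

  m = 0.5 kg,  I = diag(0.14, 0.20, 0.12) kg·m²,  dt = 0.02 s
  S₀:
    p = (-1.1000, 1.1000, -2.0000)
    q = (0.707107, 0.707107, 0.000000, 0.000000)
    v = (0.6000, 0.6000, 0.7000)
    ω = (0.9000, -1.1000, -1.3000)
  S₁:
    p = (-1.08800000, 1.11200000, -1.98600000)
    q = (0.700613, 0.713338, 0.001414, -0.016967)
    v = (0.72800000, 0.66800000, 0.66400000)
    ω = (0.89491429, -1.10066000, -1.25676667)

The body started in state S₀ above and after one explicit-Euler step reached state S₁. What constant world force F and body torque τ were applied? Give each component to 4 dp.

Δω = ω₁−ω₀ = (-0.00508571, -0.00066000, 0.04323333)
gyro term ω₀×Iω₀ = (-0.1144, -0.0234, -0.0594)
τ = I·(Δω/dt) + ω₀×(Iω₀) = (-0.1500, -0.0300, 0.2000)
v₁ − v₀ = (0.12800000, 0.06800000, -0.03600000)
applied force F = (3.2000, 1.7000, -0.9000)

F = (3.2000, 1.7000, -0.9000)
τ = (-0.1500, -0.0300, 0.2000)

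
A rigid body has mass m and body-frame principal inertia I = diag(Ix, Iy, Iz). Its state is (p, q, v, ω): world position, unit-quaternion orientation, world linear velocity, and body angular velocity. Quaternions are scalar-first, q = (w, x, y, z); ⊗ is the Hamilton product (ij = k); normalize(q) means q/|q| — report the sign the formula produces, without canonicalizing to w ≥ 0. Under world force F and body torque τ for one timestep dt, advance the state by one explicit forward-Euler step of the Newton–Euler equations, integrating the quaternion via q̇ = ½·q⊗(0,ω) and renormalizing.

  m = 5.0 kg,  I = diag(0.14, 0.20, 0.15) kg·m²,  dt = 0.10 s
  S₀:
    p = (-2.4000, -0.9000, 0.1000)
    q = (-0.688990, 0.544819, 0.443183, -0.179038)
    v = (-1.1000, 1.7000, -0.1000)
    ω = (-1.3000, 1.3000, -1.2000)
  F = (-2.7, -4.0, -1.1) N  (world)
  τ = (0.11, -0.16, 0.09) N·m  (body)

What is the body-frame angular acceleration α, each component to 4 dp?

α = (0.2286, -0.7220, 1.2760)

gyro term ω×Iω = (0.0780, -0.0156, -0.1014)
angular accel α = (0.2286, -0.7220, 1.2760)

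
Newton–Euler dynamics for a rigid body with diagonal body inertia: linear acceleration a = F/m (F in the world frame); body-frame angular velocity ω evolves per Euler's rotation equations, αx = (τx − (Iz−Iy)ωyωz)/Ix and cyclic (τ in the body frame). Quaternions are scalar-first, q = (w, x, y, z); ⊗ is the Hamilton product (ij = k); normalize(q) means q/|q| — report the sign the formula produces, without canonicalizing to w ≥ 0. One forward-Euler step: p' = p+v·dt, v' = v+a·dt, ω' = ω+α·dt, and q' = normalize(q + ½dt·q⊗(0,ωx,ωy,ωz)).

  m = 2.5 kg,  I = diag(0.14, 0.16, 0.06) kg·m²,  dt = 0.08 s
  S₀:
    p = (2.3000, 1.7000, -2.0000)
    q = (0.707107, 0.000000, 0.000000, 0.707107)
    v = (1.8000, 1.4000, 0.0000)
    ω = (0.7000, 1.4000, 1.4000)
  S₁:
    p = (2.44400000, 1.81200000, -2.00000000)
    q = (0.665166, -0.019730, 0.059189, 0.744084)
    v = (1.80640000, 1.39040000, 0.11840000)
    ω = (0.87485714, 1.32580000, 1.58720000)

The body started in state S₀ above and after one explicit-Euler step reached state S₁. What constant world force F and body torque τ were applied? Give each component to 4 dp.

F = (0.2000, -0.3000, 3.7000)
τ = (0.1100, -0.0700, 0.1600)

Δω = ω₁−ω₀ = (0.17485714, -0.07420000, 0.18720000)
gyro term ω₀×Iω₀ = (-0.1960, 0.0784, 0.0196)
τ = I·(Δω/dt) + ω₀×(Iω₀) = (0.1100, -0.0700, 0.1600)
Δv = v₁−v₀ = (0.00640000, -0.00960000, 0.11840000)
m·(v₁−v₀)/dt = (0.2000, -0.3000, 3.7000)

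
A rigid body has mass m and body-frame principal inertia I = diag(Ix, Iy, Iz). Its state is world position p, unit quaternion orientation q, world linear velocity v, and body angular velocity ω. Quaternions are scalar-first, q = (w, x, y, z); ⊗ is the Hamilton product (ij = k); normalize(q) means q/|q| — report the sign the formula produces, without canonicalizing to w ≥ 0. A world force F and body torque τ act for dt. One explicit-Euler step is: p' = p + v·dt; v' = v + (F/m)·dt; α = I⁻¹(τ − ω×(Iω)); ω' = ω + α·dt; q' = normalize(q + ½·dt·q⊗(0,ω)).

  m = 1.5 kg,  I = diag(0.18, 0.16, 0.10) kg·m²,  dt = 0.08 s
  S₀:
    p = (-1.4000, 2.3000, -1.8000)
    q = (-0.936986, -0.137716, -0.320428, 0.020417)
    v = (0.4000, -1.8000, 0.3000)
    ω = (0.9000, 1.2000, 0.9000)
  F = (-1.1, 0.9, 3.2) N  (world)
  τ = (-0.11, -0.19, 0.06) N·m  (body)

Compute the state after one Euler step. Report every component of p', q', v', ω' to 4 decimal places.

p' = (-1.3680, 2.1560, -1.7760)
q' = (-0.9151, -0.1835, -0.3588, -0.0084)
v' = (0.3413, -1.7520, 0.4707)
ω' = (0.8799, 1.0726, 0.9653)

α = I⁻¹(τ − ω×Iω) = (-0.2511, -1.5925, 0.8160)
ω' = ω + α·dt = (0.8799, 1.0726, 0.9653)
2q̇ = q⊗(0,ω) = (0.4900827, -1.1561730, -0.9820635, -0.7201614)
updated quaternion q' = (-0.9151, -0.1835, -0.3588, -0.0084)
a = F/m = (-0.7333, 0.6000, 2.1333)
p' = p + v·dt = (-1.3680, 2.1560, -1.7760)
new velocity v' = (0.3413, -1.7520, 0.4707)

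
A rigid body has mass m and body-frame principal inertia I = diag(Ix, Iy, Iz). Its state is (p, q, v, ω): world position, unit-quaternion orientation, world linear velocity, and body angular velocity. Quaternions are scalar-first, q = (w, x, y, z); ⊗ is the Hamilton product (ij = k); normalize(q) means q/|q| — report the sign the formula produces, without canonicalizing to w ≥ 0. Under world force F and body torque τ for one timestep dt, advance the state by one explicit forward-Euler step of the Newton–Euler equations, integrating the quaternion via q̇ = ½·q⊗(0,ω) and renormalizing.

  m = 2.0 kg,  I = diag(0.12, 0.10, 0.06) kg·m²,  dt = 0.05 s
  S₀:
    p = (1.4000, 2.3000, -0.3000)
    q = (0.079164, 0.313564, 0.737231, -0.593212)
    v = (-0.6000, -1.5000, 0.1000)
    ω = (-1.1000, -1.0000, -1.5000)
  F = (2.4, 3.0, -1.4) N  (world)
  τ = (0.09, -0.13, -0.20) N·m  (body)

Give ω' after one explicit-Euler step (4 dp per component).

ω' = (-1.0375, -1.1145, -1.6483)

α = I⁻¹(τ − ω×Iω) = (1.2500, -2.2900, -2.9667)
ω + α·dt = (-1.0375, -1.1145, -1.6483)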